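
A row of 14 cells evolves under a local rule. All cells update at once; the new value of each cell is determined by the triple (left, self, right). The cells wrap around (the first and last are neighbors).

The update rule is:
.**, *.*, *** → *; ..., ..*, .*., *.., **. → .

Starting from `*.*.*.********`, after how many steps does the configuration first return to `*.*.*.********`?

14

.*.*.*********
*.*.*********.
.*.*********.*
*.*********.*.
.*********.*.*
*********.*.*.
********.*.*.*
*******.*.*.**
******.*.*.***
*****.*.*.****
****.*.*.*****
***.*.*.******
**.*.*.*******
*.*.*.********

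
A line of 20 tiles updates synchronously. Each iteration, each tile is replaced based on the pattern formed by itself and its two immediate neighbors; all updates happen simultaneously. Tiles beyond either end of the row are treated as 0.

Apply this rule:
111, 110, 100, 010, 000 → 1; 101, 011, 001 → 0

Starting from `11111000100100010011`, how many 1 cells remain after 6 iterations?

11

01111110110111011001
00111110010011001101
10011111011001100101
11001111001100110101
01100111100110010101
00110011110011010101
count of 1: 11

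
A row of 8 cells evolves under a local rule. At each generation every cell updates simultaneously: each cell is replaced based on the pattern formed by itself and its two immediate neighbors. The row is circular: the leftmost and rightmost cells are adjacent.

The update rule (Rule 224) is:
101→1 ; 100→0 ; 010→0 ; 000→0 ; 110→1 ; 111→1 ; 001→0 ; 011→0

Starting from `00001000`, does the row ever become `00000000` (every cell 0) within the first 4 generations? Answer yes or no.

yes

00000000
all cells are 0 at generation 1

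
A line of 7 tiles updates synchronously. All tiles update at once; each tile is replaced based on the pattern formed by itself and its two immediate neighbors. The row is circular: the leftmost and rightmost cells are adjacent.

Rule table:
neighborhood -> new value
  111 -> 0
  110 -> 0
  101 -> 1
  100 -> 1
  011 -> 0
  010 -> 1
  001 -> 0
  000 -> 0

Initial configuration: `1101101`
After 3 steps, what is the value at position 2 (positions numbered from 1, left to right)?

0010010
0011011
1000100
position 2 holds 0

0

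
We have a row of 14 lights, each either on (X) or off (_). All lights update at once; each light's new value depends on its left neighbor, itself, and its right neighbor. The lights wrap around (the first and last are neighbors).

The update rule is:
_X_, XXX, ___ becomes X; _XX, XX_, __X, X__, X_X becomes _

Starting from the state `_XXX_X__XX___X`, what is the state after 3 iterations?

__X__X__X__X_X

__X__X_____X_X
__X__X_XXX_X_X
__X__X__X__X_X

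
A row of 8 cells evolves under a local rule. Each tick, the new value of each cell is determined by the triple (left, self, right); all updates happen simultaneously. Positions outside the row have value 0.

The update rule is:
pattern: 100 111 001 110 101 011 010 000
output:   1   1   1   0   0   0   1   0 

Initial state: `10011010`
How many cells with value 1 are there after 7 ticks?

4

11100011
01010100
11010110
00010001
00111011
01010000
11011000
count of 1: 4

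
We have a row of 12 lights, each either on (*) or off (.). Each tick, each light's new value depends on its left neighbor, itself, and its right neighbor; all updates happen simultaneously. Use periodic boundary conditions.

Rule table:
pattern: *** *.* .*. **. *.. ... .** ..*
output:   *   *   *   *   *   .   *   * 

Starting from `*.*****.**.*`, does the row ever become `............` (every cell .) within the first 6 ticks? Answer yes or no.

no

************
************  (fixed point — unchanged through tick 6)
tick 6 is ************, still not uniform .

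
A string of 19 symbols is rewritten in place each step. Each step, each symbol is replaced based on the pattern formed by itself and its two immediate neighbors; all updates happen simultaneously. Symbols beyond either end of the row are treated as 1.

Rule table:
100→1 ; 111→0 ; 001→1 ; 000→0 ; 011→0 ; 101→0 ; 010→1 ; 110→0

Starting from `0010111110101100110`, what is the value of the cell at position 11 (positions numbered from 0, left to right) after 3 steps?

0

step 1: 1110000000100011000
step 2: 0001000001110100101
step 3: 1011100010000111100
position 11 holds 0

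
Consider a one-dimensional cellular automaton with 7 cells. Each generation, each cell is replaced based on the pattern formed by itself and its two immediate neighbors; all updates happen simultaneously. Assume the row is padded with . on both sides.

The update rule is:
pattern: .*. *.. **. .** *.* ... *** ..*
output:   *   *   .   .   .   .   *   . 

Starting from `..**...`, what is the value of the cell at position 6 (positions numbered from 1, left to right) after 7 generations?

....*..
....**.
......*
......*  (fixed point — unchanged through generation 7)
position 6 holds .

.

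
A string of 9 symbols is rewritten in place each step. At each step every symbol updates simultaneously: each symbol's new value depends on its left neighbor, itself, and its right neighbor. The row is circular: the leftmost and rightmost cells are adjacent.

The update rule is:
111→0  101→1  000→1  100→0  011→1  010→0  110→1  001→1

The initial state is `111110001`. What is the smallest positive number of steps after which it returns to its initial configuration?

36

000010111
011101101
110111110
111100011
000101110
111011010
101111101
111000111
001011100
110110101
011111011
110001111
010111000
101101011
111110110
100011111
101110000
011010111
111101101
000111111
011100001
110101110
111011011
001111110
111000010
101011101
110110111
011111100
110000101
010111011
101101111
111111000
100001011
101110110
011011111
111110001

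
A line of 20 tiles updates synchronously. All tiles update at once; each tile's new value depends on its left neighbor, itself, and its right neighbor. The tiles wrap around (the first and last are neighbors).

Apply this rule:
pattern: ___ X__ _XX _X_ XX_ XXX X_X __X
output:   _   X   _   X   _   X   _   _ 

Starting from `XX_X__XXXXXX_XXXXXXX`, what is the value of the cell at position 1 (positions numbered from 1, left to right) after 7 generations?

_

generation 1: X__XX__XXXX___XXXXXX
generation 2: _X___X__XX_X___XXXXX
generation 3: _XX__XX____XX___XXX_
generation 4: ___X___X_____X___X_X
generation 5: X__XX__XX____XX__X_X
generation 6: _X___X___X_____X_X__
generation 7: _XX__XX__XX____X_XX_
position 1 holds _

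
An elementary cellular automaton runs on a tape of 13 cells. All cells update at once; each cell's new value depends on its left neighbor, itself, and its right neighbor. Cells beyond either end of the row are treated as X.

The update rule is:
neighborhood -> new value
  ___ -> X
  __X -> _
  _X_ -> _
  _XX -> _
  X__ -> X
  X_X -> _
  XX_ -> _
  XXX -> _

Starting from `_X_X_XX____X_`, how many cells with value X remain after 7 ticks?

_______XXX___
XXXXXX____XX_
______XXX____
XXXXX____XXX_
_____XXX_____
XXXX____XXXX_
____XXX______
count of X: 3

3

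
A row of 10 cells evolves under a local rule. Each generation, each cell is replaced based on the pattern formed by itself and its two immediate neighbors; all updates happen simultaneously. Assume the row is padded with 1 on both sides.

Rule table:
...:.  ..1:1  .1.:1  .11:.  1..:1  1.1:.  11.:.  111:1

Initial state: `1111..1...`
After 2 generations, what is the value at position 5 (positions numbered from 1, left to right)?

.

111.1111.1
11...11...
position 5 holds .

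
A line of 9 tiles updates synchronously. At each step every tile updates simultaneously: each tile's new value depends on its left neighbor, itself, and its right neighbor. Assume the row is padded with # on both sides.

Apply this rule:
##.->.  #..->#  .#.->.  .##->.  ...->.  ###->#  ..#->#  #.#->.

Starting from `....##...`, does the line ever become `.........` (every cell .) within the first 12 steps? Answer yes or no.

step 1: #..#..#.#
step 2: .##.##...
step 3: ......#.#
step 4: #....#...
step 5: .#..#.#.#
step 6: ..##.....
step 7: ##..#...#
step 8: #.##.#.#.
step 9: .........
all cells are . at step 9

yes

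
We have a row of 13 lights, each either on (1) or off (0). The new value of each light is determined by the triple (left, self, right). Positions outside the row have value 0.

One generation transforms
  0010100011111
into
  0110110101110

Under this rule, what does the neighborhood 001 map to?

1

At position 1 the neighborhood is 001; the next row has 1 there.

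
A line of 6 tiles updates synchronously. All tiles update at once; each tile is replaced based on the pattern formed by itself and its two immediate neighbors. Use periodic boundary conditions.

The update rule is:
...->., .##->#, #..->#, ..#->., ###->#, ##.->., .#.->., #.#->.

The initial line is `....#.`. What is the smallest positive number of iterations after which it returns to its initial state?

.....#
#.....
.#....
..#...
...#..
....#.

6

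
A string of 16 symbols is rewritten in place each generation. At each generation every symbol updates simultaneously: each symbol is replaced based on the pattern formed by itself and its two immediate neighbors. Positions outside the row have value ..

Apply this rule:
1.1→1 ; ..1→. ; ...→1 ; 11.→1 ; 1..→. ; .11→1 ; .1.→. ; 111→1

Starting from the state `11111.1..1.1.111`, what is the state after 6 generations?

111111....1.1111
111111.11..11111
111111111..11111
111111111..11111  (fixed point — unchanged through generation 6)

111111111..11111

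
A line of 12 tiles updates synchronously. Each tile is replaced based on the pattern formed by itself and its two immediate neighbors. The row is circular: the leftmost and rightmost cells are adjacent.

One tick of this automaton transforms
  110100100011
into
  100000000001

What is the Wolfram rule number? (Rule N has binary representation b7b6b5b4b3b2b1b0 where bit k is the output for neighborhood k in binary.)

128

position 0: 111 → 1  (bit 7 = 1)
position 1: 110 → 0  (bit 6 = 0)
position 2: 101 → 0  (bit 5 = 0)
position 4: 100 → 0  (bit 4 = 0)
position 10: 011 → 0  (bit 3 = 0)
position 3: 010 → 0  (bit 2 = 0)
position 5: 001 → 0  (bit 1 = 0)
position 8: 000 → 0  (bit 0 = 0)
bits b7..b0 = 10000000 = 128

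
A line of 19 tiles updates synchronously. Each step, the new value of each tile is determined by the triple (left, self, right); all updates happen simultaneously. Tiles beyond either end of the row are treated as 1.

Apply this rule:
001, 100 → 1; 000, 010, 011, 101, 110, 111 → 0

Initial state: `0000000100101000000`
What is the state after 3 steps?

0010101001000001100

1000001011000100001
0100010000101010010
0010101001000001100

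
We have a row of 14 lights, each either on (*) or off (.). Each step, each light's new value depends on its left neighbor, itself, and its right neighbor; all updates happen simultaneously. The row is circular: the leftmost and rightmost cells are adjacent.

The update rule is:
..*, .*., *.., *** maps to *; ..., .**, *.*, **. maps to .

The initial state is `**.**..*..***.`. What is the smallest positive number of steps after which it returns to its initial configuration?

step 1: .....*****.*..
step 2: ....*.***..**.
step 3: ...**..*.**..*
step 4: *.*..***...***
step 5: ..***.*.*.*.**
step 6: **.*..*.*.*...
step 7: ...****.*.**.*
step 8: *.*.**..*....*
step 9: ..*...****..*.
step 10: .***.*.**.****
step 11: ..*..*.....**.
step 12: .******...*..*
step 13: ..****.*.*****
step 14: **.**..*..***.

14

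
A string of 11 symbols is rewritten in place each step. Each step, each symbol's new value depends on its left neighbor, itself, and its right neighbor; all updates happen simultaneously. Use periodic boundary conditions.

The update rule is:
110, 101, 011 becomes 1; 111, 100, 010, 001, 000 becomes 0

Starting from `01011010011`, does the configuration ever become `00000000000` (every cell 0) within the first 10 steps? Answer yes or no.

yes

step 1: 10111100011
step 2: 11100100010
step 3: 10100000001
step 4: 11000000001
step 5: 01000000001
step 6: 10000000000
step 7: 00000000000
all cells are 0 at step 7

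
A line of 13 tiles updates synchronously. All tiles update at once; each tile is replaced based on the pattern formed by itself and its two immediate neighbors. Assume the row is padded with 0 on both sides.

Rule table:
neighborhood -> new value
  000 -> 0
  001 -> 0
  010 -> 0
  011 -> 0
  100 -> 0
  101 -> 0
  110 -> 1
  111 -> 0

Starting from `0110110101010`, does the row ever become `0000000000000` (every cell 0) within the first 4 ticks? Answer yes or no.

yes

0010010000000
0000000000000
all cells are 0 at tick 2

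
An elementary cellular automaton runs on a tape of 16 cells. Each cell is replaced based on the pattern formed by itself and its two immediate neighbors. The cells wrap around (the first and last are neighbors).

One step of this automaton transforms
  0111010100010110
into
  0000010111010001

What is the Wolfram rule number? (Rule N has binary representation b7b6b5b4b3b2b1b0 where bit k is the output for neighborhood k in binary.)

21

position 2: 111 → 0  (bit 7 = 0)
position 3: 110 → 0  (bit 6 = 0)
position 4: 101 → 0  (bit 5 = 0)
position 8: 100 → 1  (bit 4 = 1)
position 1: 011 → 0  (bit 3 = 0)
position 5: 010 → 1  (bit 2 = 1)
position 0: 001 → 0  (bit 1 = 0)
position 9: 000 → 1  (bit 0 = 1)
bits b7..b0 = 00010101 = 21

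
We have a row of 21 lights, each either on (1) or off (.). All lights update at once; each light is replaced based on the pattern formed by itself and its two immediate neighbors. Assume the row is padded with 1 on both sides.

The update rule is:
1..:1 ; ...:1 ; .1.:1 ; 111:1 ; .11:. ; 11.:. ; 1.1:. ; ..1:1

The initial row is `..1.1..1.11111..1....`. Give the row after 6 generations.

111.11.11.1111.1...11

generation 1: 111.1111..111.1111111
generation 2: 11...11.11.1...111111
generation 3: 1.111......1111.11111
generation 4: ...1.111111.11...1111
generation 5: 1111..1111....111.111
generation 6: 111.11.11.1111.1...11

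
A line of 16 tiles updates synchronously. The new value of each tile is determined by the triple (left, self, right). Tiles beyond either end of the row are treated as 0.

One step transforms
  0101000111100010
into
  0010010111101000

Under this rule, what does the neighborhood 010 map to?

At position 1 the neighborhood is 010; the next row has 0 there.

0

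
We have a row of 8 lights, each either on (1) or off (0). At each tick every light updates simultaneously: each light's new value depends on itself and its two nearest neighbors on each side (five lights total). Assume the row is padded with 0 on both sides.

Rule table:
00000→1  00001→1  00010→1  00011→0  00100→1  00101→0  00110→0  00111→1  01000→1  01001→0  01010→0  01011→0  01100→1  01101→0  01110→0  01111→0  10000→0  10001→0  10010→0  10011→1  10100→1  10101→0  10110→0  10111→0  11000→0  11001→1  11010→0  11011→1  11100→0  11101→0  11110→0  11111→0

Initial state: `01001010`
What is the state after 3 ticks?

11001001

11000011
01001001
11001001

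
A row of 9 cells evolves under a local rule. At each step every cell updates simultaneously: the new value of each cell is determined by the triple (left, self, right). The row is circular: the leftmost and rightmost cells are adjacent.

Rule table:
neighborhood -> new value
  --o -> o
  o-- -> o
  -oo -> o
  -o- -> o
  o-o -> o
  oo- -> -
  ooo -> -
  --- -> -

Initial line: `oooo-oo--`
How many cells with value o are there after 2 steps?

o---oo-oo
-o-oo-oo-
count of o: 5

5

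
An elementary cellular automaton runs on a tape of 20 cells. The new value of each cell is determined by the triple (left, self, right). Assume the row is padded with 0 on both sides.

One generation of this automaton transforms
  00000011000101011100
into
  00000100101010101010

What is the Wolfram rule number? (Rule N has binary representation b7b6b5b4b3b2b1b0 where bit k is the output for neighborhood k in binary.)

position 16: 111 → 1  (bit 7 = 1)
position 7: 110 → 0  (bit 6 = 0)
position 12: 101 → 1  (bit 5 = 1)
position 8: 100 → 1  (bit 4 = 1)
position 6: 011 → 0  (bit 3 = 0)
position 11: 010 → 0  (bit 2 = 0)
position 5: 001 → 1  (bit 1 = 1)
position 0: 000 → 0  (bit 0 = 0)
bits b7..b0 = 10110010 = 178

178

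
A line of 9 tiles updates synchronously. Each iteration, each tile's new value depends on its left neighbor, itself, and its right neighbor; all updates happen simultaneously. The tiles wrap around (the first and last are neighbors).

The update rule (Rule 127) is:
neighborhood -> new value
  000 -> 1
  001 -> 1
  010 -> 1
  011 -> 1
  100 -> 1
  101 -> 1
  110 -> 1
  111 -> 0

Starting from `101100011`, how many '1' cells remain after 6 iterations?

iteration 1: 111111110
iteration 2: 100000011
iteration 3: 111111110  (repeats iteration 1; period 2)
iteration 6: 100000011
count of 1: 3

3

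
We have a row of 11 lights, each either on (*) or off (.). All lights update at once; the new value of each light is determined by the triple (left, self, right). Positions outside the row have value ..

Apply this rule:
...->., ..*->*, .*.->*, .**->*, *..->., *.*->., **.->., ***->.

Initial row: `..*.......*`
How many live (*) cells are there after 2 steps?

4

.**......**
**......**.
count of *: 4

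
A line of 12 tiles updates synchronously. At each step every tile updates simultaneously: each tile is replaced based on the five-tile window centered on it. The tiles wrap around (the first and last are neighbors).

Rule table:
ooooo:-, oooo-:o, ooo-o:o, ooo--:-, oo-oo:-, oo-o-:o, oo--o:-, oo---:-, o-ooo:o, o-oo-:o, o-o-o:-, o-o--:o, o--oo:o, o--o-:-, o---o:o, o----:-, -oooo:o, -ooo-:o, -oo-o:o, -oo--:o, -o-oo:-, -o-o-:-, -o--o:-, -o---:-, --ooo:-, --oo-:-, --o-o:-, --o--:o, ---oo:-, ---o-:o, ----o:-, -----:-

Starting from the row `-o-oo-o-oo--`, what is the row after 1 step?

o--ooo--oo-o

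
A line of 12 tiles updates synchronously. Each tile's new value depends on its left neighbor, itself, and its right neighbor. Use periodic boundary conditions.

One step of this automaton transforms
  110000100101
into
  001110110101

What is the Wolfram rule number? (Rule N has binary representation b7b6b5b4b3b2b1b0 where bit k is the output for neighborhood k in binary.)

position 0: 111 → 0  (bit 7 = 0)
position 1: 110 → 0  (bit 6 = 0)
position 10: 101 → 0  (bit 5 = 0)
position 2: 100 → 1  (bit 4 = 1)
position 11: 011 → 1  (bit 3 = 1)
position 6: 010 → 1  (bit 2 = 1)
position 5: 001 → 0  (bit 1 = 0)
position 3: 000 → 1  (bit 0 = 1)
bits b7..b0 = 00011101 = 29

29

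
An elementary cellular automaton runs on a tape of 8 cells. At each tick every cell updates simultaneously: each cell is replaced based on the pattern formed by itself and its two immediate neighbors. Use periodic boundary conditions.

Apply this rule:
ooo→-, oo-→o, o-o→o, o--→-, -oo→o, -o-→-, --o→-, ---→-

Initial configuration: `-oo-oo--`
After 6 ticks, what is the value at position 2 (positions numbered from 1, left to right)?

-

-ooooo--
-o---o--
--------
--------  (fixed point — unchanged through tick 6)
position 2 holds -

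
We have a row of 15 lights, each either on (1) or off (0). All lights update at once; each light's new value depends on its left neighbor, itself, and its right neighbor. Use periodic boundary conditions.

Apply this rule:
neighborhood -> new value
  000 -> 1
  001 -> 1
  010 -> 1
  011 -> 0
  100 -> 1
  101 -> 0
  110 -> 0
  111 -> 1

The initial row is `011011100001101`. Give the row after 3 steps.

111110110000111

step 1: 000001011110001
step 2: 111111001101111
step 3: 111110110000111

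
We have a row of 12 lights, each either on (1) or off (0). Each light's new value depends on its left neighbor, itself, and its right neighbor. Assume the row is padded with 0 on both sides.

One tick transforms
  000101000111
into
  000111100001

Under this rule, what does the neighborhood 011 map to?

At position 9 the neighborhood is 011; the next row has 0 there.

0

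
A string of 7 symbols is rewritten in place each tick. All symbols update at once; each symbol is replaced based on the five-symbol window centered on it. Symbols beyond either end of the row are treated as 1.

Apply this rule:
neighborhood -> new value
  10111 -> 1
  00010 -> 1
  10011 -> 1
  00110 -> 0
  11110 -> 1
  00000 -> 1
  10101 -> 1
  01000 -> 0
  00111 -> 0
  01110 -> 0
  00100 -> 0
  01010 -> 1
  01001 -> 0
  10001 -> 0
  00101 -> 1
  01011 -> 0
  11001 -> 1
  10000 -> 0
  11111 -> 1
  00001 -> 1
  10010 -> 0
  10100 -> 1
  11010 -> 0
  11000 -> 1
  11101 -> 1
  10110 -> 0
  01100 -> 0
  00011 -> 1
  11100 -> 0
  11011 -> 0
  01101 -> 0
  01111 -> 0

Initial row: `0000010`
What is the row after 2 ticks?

tick 1: 1011110
tick 2: 1010110

1010110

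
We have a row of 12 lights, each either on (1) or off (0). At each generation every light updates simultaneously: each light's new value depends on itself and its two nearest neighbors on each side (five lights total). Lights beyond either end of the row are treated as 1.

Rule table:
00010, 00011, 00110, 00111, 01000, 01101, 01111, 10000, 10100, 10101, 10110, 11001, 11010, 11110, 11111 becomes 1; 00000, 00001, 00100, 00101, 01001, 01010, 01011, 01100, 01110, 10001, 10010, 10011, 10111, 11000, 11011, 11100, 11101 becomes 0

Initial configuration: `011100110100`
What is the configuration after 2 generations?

000010111100
010100011010

010100011010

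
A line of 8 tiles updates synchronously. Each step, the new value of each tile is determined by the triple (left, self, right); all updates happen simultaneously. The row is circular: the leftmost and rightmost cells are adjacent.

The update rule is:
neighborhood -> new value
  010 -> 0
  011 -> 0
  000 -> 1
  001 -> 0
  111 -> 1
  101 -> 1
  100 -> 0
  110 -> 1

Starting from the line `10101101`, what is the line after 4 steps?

11010110
01101011
10110101
11011010

11011010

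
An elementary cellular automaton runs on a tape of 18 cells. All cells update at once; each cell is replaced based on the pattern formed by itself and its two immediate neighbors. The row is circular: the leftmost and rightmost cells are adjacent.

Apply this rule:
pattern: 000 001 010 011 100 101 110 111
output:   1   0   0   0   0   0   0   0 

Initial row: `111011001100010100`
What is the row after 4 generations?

000000000001000000
111111111100011111
000000000001000000  (repeats generation 1; period 2)
generation 4: 111111111100011111

111111111100011111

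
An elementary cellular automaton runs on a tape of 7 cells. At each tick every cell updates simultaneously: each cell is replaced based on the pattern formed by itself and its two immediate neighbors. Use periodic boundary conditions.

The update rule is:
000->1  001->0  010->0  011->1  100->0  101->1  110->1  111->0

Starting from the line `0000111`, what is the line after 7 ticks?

0110101
1111010
1001101
1001111
1001000
0000010
1111000

1111000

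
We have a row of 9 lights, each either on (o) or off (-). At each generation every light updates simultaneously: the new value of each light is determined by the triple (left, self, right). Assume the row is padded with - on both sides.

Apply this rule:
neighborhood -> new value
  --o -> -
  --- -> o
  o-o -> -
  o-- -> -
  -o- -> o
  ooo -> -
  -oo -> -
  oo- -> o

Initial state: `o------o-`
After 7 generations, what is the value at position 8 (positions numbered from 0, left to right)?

-

generation 1: o-oooo-o-
generation 2: o----o-o-
generation 3: o-oo-o-o-
generation 4: o--o-o-o-
generation 5: o--o-o-o-  (fixed point — unchanged through generation 7)
position 8 holds -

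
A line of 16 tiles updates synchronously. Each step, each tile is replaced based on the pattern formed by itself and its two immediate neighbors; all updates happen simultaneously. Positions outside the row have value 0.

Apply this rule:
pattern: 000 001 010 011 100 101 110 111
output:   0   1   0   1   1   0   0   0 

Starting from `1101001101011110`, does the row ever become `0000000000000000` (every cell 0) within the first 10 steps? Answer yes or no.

step 1: 1000111000010001
step 2: 0101100100101010
step 3: 1001011011000001
step 4: 0110010010100010
step 5: 1101101100010101
step 6: 1001001010100000
step 7: 0110110000010000
step 8: 1100101000101000
step 9: 1011000101000100
step 10: 0010101000101010
step 10 is 0010101000101010, still not uniform 0

no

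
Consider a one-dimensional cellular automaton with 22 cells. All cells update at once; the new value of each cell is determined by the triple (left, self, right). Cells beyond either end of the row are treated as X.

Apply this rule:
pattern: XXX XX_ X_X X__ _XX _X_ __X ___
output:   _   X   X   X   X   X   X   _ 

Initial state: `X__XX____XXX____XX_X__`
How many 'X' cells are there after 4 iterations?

12

XXXXXX__XX_XX__XXXXXXX
_____XXXXXXXXXXX______
X___XX_________XX____X
XX_XXXX_______XXXX__XX
count of X: 12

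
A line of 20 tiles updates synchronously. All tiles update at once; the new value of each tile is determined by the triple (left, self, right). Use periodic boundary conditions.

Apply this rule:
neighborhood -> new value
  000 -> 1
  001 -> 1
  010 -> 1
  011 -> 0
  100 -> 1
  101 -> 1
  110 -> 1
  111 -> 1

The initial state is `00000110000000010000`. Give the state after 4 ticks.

tick 1: 11111011111111111111
tick 2: 11111101111111111111
tick 3: 11111110111111111111
tick 4: 11111111011111111111

11111111011111111111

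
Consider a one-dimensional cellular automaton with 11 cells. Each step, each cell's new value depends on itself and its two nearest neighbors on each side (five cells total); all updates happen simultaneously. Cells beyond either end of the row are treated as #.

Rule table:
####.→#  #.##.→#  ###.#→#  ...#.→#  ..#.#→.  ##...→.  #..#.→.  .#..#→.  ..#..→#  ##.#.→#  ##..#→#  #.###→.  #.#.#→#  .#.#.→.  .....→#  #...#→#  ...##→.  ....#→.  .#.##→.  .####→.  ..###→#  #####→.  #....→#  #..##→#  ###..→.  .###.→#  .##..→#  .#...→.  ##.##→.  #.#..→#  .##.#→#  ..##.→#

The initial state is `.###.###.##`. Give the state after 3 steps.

......####.

..##..##...
########.#.
......####.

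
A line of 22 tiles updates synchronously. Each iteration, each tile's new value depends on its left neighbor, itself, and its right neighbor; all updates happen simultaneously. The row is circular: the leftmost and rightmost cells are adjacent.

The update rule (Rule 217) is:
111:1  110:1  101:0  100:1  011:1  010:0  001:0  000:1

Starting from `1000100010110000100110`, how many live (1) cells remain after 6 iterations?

0110011000111110010110
0111011110111111000111
0111011110111111110111
0111011110111111110111  (fixed point — unchanged through iteration 6)
count of 1: 18

18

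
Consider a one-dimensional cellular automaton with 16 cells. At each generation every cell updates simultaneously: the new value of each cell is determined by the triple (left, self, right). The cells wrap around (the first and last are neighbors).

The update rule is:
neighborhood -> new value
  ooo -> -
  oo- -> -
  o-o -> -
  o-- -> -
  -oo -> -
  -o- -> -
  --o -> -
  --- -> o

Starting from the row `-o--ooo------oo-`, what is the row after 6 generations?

ooooooo------ooo

--------oooo----
ooooooo------ooo
--------oooo----  (repeats generation 1; period 2)
generation 6: ooooooo------ooo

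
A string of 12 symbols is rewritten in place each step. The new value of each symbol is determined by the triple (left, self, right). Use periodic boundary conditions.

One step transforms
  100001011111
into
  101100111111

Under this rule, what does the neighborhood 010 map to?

At position 5 the neighborhood is 010; the next row has 0 there.

0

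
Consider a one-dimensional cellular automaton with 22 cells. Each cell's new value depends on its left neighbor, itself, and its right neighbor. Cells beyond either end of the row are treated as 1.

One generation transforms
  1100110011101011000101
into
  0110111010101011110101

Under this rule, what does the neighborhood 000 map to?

1

At position 17 the neighborhood is 000; the next row has 1 there.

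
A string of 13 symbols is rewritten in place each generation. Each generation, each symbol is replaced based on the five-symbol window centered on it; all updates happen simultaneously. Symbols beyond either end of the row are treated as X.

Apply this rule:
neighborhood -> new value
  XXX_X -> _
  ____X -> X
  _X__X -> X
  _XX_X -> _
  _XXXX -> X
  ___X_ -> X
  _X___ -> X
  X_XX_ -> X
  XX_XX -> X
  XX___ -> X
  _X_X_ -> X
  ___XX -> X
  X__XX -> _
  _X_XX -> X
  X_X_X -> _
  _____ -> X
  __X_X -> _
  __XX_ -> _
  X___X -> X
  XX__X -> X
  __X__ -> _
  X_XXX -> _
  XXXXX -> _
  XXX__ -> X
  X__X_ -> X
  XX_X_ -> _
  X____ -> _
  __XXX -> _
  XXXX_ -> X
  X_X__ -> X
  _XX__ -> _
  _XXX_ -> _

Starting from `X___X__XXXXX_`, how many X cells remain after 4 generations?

XXXX_X__X_X_X
__X__XXX_X_X_
XX_X______X_X
X__XX_XXXX_X_
count of X: 8

8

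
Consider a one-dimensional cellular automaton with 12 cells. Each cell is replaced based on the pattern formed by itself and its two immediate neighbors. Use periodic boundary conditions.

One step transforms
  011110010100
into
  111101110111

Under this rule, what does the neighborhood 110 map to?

At position 4 the neighborhood is 110; the next row has 0 there.

0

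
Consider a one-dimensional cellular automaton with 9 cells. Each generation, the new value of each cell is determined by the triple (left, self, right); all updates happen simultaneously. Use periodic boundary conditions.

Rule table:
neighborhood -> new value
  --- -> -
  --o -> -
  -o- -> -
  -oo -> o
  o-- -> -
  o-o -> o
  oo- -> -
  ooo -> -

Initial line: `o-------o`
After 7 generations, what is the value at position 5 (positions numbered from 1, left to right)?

-

--------o
---------
---------  (fixed point — unchanged through generation 7)
position 5 holds -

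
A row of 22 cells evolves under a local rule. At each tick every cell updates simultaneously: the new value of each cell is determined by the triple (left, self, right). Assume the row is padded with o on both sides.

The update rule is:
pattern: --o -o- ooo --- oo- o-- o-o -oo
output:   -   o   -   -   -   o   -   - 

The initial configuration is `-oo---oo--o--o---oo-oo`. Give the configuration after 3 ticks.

tick 1: ---o----o-oo-oo-------
tick 2: o--oo---o------o------
tick 3: -o---o--oo-----oo-----

-o---o--oo-----oo-----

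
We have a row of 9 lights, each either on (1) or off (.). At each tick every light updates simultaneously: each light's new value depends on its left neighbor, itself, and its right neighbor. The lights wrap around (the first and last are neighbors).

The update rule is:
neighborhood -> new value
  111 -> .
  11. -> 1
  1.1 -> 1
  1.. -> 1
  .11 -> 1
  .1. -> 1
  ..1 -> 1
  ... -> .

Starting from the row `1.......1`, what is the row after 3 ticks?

1111.1111

11.....11
.11...11.
1111.1111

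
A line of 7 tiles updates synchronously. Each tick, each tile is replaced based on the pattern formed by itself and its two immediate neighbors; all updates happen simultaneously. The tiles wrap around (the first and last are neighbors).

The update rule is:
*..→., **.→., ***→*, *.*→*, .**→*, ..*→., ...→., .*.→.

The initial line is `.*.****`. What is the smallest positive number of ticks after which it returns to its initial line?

7

*.****.
.****.*
****.*.
***.*.*
**.*.**
*.*.***
.*.****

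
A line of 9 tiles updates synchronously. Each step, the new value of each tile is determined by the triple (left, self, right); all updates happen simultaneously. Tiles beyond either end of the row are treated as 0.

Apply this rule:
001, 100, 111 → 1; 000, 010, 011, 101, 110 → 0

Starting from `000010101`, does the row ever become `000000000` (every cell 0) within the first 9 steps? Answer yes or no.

000100000
001010000
010001000
101010100
000000010
000000101
000001000
000010100
000100010
step 9 is 000100010, still not uniform 0

no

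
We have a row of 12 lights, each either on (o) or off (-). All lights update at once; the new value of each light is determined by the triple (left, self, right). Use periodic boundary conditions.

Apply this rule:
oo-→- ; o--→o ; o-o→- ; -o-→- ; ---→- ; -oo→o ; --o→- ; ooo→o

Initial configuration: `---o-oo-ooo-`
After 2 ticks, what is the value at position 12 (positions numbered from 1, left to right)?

-----o--oo-o
o-----o-o---
position 12 holds -

-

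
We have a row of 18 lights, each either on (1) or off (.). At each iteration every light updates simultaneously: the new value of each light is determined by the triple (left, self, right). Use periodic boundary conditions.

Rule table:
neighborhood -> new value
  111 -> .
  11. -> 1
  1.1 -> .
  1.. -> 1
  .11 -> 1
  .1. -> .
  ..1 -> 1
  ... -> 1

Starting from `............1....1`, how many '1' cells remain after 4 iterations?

111111111111.1111.
1..........1.1..1.
.1111111111...11..
11........11111111
count of 1: 10

10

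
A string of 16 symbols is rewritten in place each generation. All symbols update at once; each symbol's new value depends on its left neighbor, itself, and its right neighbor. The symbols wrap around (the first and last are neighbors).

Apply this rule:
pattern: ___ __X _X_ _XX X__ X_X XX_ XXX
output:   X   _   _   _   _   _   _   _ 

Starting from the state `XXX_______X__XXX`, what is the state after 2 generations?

XXX_______XXXXXX

____XXXXX_______
XXX_______XXXXXX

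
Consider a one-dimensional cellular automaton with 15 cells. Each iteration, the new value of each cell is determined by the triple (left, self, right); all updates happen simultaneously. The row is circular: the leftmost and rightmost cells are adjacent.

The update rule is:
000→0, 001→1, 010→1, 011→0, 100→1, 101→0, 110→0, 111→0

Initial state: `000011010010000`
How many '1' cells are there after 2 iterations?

000100011111000
001110100000100
count of 1: 5

5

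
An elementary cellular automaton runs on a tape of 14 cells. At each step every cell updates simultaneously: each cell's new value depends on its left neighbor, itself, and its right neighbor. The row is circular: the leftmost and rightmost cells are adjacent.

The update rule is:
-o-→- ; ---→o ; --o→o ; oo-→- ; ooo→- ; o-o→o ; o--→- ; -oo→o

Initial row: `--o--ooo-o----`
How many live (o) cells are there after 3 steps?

oo--oo--o--ooo
---oo--o--oo--
oooo--o--oo--o
count of o: 8

8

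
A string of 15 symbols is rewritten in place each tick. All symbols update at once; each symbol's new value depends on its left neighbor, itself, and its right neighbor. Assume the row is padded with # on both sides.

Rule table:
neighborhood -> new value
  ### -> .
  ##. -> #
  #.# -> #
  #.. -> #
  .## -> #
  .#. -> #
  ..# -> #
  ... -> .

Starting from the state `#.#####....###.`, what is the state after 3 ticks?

######.......##

###...##..##.##
..##.#########.
######.......##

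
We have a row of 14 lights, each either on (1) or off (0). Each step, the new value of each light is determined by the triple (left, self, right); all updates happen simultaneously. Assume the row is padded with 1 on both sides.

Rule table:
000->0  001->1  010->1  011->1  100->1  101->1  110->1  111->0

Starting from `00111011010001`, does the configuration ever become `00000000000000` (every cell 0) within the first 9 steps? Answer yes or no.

11101111111011
00111000001110
11101100011011
00111110111110
11100011100011
00110110110110
11111111111111
00000000000000
all cells are 0 at step 8

yes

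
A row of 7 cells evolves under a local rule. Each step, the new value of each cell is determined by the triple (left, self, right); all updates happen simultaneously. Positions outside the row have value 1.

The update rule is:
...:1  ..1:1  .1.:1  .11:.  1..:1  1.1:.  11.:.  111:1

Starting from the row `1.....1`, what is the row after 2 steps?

.11111.
..111..

..111..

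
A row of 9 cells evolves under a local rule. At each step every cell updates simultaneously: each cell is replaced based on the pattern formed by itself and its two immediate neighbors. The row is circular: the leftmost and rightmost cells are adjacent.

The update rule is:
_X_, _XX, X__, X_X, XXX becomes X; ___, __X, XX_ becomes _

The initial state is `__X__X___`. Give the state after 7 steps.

X_XXX_XXX

step 1: __XX_XX__
step 2: __X_XX_X_
step 3: __XXX_XXX
step 4: X_XX_XXX_
step 5: XXX_XXX_X
step 6: XX_XXX_XX
step 7: X_XXX_XXX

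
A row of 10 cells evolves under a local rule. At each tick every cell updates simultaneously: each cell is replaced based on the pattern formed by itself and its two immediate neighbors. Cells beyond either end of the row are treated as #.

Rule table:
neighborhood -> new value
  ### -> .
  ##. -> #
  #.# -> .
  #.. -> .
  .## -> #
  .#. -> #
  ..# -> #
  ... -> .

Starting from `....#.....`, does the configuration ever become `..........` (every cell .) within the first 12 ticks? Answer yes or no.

no

tick 1: ...##....#
tick 2: ..###...##
tick 3: .##.#..##.
tick 4: .##.#.###.
tick 5: .##.#.#.#.
tick 6: .##.#.#.#.  (fixed point — unchanged through tick 12)
tick 12 is .##.#.#.#., still not uniform .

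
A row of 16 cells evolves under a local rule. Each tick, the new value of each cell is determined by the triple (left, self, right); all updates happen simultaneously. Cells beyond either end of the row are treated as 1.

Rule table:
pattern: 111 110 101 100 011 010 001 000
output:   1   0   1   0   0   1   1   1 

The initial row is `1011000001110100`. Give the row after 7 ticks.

0100011110101101
1101101101110010
1010010010100111
0110110111101011
1001001011011101
0011011100101010
0100101001111111

0100101001111111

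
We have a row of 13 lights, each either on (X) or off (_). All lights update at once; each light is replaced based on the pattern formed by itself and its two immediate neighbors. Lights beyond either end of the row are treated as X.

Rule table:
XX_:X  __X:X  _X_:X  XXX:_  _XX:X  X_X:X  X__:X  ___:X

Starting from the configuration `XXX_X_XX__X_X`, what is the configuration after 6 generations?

XXX__________

generation 1: __XXXXXXXXXXX
generation 2: XXX__________
generation 3: __XXXXXXXXXXX  (repeats generation 1; period 2)
generation 6: XXX__________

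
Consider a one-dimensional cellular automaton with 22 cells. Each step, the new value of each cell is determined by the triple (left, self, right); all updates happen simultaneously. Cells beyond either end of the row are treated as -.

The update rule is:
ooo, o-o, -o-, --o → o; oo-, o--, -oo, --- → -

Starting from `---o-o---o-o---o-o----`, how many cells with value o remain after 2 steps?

9

--oooo--oooo--oooo----
-o-oo--o-oo--o-oo-----
count of o: 9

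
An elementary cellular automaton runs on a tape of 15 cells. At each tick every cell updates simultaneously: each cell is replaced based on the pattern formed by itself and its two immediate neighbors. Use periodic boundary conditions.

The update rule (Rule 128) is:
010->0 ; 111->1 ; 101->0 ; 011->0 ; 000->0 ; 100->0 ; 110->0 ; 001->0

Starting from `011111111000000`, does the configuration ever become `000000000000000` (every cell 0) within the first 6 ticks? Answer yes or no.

tick 1: 001111110000000
tick 2: 000111100000000
tick 3: 000011000000000
tick 4: 000000000000000
all cells are 0 at tick 4

yes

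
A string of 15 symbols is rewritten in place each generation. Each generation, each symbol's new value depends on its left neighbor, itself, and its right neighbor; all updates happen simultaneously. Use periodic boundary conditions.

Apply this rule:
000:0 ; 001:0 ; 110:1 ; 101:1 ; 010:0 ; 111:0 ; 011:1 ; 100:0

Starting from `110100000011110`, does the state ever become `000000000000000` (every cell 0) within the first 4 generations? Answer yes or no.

111000000010011
001000000000010
000000000000000
all cells are 0 at generation 3

yes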